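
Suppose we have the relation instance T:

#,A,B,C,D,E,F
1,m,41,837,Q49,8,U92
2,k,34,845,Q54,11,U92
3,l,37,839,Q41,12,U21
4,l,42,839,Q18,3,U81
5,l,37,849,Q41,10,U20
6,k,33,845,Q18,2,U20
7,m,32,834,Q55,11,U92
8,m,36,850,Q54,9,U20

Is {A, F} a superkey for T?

Rows 1 and 7 have the same {A, F} value (A=m, F=U92) but are distinct tuples, so {A, F} does not determine every attribute — not a superkey.

No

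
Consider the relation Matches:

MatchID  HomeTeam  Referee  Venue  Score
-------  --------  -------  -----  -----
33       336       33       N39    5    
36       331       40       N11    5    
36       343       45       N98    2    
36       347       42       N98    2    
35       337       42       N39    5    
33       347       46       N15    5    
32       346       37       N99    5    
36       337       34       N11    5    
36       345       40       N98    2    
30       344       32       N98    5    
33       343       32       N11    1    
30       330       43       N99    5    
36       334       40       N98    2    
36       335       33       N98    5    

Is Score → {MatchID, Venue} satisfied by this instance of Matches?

Score=5: 9 rows → {MatchID,Venue} takes values {(33, N39), (36, N11), (35, N39), (33, N15), (32, N99), (30, N98), (30, N99), (36, N98)} — violation
Score=2: 4 rows → {MatchID,Venue} = (36, N98), (36, N98), (36, N98), (36, N98) ✓
Score=1: 1 row → {MatchID,Venue} = (33, N11) ✓
Two rows agree on Score but differ on {MatchID, Venue}, so Score → {MatchID, Venue} does not hold.

No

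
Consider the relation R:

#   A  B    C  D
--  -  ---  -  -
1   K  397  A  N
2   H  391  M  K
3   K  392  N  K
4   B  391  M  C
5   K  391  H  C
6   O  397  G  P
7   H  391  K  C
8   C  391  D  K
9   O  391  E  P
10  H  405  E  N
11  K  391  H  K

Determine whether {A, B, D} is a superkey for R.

All 11 rows have distinct {A, B, D} values, so {A, B, D} → (all attributes) holds and {A, B, D} is a superkey.

Yes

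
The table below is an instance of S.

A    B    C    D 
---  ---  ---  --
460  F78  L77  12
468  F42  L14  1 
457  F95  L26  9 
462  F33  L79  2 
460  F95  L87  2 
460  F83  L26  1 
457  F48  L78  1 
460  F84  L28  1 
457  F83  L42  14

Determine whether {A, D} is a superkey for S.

No

Two distinct rows share (A=460, D=1), so {A, D} does not determine every attribute — not a superkey.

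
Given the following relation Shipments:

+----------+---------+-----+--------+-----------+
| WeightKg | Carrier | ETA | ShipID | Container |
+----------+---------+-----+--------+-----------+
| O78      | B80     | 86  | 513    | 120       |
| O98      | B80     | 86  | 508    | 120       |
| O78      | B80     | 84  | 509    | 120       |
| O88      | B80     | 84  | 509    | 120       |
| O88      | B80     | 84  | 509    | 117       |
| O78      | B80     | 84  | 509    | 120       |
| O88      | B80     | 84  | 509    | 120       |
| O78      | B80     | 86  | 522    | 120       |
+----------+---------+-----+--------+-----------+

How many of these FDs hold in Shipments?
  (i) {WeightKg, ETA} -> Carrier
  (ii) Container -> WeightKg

(i) {WeightKg, ETA} -> Carrier: every LHS value maps to a single RHS value — holds.
(ii) Container -> WeightKg: Container=120: 7 rows → WeightKg takes values {O78, O98, O88} — violation — fails.
1 of the 2 dependencies holds.

1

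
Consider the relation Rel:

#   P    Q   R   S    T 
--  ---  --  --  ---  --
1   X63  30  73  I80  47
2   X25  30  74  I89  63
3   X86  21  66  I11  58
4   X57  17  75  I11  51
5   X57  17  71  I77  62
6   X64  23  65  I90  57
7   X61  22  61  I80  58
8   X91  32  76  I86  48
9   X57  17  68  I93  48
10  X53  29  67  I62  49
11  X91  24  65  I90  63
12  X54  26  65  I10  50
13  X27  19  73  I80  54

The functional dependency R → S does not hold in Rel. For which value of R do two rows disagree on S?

65

R=73: rows 1, 13 → S = I80, I80 ✓
R=74: row 2 → S = I89 ✓
R=66: row 3 → S = I11 ✓
R=75: row 4 → S = I11 ✓
R=71: row 5 → S = I77 ✓
R=65: rows 6, 11, 12 → S takes values {I90, I10} — violation
R=61: row 7 → S = I80 ✓
R=76: row 8 → S = I86 ✓
R=68: row 9 → S = I93 ✓
R=67: row 10 → S = I62 ✓
The only R value with inconsistent S is R=65.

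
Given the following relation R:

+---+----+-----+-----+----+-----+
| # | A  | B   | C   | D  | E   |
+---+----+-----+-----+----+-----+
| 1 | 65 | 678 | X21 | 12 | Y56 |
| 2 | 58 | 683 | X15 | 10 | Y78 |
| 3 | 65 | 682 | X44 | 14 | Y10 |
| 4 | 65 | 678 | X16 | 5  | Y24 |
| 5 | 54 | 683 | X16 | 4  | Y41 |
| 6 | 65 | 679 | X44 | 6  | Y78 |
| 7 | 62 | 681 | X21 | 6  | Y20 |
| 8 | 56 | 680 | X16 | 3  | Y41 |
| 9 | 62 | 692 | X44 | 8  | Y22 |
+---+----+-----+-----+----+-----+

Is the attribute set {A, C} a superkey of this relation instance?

Rows 3 and 6 have the same {A, C} value (A=65, C=X44) but are distinct tuples, so {A, C} does not determine every attribute — not a superkey.

No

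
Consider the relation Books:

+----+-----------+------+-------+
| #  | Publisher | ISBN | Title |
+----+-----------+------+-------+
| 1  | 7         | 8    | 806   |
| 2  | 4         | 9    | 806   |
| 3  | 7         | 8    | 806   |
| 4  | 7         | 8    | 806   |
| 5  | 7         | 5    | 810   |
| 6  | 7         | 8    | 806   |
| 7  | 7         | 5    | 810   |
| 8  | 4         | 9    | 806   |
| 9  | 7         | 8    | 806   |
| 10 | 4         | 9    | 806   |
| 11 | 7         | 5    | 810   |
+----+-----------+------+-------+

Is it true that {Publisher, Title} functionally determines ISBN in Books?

Yes

(Publisher=7, Title=806): rows 1, 3, 4, 6, 9 → ISBN = 8, 8, 8, 8, 8 ✓
(Publisher=4, Title=806): rows 2, 8, 10 → ISBN = 9, 9, 9 ✓
(Publisher=7, Title=810): rows 5, 7, 11 → ISBN = 5, 5, 5 ✓
Every {Publisher, Title} value is associated with a single ISBN value, so {Publisher, Title} → ISBN holds.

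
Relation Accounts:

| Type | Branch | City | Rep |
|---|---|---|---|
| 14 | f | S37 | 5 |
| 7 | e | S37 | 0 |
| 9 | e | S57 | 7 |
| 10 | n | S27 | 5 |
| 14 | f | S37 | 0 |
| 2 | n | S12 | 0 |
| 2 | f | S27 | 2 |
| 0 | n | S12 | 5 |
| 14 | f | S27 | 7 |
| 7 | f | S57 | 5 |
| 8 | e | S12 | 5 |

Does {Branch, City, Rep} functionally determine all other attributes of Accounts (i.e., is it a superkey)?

All 11 rows have distinct {Branch, City, Rep} values, so {Branch, City, Rep} → (all attributes) holds and {Branch, City, Rep} is a superkey.

Yes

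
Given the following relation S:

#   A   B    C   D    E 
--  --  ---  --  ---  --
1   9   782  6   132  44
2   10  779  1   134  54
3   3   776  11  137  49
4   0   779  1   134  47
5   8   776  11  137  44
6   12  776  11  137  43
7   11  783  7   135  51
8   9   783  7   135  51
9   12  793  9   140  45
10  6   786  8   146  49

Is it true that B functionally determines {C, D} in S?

Yes

B=782: row 1 → {C,D} = (6, 132) ✓
B=779: rows 2, 4 → {C,D} = (1, 134), (1, 134) ✓
B=776: rows 3, 5, 6 → {C,D} = (11, 137), (11, 137), (11, 137) ✓
B=783: rows 7, 8 → {C,D} = (7, 135), (7, 135) ✓
B=793: row 9 → {C,D} = (9, 140) ✓
B=786: row 10 → {C,D} = (8, 146) ✓
Every B value is associated with a single {C, D} value, so B -> {C, D} holds.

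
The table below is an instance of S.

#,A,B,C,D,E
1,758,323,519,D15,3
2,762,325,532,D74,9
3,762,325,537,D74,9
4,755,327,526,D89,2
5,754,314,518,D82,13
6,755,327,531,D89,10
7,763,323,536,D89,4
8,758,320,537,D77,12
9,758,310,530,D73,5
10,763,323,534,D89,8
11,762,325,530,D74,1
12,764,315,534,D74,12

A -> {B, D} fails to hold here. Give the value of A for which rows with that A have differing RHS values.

A=758: rows 1, 8, 9 → {B,D} takes values {(323, D15), (320, D77), (310, D73)} — violation
A=762: rows 2, 3, 11 → {B,D} = (325, D74), (325, D74), (325, D74) ✓
A=755: rows 4, 6 → {B,D} = (327, D89), (327, D89) ✓
A=754: row 5 → {B,D} = (314, D82) ✓
A=763: rows 7, 10 → {B,D} = (323, D89), (323, D89) ✓
A=764: row 12 → {B,D} = (315, D74) ✓
The only A value with inconsistent RHS is A=758.

758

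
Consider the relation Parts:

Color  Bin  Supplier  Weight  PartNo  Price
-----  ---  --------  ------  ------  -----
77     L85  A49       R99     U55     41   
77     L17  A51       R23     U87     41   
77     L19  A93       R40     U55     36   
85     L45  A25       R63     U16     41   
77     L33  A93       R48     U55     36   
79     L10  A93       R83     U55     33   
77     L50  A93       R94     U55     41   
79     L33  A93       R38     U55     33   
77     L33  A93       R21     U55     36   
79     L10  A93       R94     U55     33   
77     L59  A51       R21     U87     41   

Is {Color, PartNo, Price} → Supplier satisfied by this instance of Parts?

No

(Color=77, PartNo=U55, Price=41): 2 rows → Supplier takes values {A49, A93} — violation
(Color=77, PartNo=U87, Price=41): 2 rows → Supplier = A51, A51 ✓
(Color=77, PartNo=U55, Price=36): 3 rows → Supplier = A93, A93, A93 ✓
(Color=85, PartNo=U16, Price=41): 1 row → Supplier = A25 ✓
(Color=79, PartNo=U55, Price=33): 3 rows → Supplier = A93, A93, A93 ✓
Two rows agree on {Color, PartNo, Price} but differ on Supplier, so {Color, PartNo, Price} → Supplier does not hold.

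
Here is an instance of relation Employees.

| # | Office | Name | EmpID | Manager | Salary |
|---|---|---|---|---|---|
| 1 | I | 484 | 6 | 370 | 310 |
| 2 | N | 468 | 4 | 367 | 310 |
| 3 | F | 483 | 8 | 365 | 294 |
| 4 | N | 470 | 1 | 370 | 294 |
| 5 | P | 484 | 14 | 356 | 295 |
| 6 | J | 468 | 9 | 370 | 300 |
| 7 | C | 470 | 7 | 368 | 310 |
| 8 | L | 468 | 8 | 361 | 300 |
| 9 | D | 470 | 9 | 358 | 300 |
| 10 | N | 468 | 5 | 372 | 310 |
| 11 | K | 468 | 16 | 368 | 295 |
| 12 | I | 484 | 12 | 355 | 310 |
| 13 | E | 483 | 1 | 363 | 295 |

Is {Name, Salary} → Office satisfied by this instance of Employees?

No

(Name=484, Salary=310): rows 1, 12 → Office = I, I ✓
(Name=468, Salary=310): rows 2, 10 → Office = N, N ✓
(Name=483, Salary=294): row 3 → Office = F ✓
(Name=470, Salary=294): row 4 → Office = N ✓
(Name=484, Salary=295): row 5 → Office = P ✓
(Name=468, Salary=300): rows 6, 8 → Office takes values {J, L} — violation
(Name=470, Salary=310): row 7 → Office = C ✓
(Name=470, Salary=300): row 9 → Office = D ✓
(Name=468, Salary=295): row 11 → Office = K ✓
(Name=483, Salary=295): row 13 → Office = E ✓
Two rows agree on {Name, Salary} but differ on Office, so {Name, Salary} → Office does not hold.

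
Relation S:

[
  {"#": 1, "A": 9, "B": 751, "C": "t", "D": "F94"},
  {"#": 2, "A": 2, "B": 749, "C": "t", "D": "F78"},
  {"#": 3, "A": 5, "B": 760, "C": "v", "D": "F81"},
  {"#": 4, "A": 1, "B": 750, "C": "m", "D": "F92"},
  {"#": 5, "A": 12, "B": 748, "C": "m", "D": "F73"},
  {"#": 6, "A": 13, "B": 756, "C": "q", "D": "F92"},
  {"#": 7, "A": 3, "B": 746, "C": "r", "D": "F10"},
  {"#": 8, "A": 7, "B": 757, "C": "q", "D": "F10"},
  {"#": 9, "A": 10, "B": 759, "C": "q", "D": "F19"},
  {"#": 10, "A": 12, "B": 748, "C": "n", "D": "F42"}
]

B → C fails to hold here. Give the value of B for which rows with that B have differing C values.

748

B=751: row 1 → C = t ✓
B=749: row 2 → C = t ✓
B=760: row 3 → C = v ✓
B=750: row 4 → C = m ✓
B=748: rows 5, 10 → C takes values {m, n} — violation
B=756: row 6 → C = q ✓
B=746: row 7 → C = r ✓
B=757: row 8 → C = q ✓
B=759: row 9 → C = q ✓
The only B value with inconsistent C is B=748.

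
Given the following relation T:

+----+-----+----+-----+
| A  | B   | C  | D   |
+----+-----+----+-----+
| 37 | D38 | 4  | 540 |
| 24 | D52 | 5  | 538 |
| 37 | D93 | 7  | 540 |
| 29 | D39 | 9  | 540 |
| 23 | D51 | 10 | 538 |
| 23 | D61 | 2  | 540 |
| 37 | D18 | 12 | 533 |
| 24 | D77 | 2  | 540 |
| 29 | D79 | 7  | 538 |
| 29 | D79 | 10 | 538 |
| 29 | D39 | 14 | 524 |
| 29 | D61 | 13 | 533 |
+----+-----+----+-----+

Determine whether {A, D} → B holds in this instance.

No

(A=37, D=540): 2 rows → B takes values {D38, D93} — violation
(A=24, D=538): 1 row → B = D52 ✓
(A=29, D=540): 1 row → B = D39 ✓
(A=23, D=538): 1 row → B = D51 ✓
(A=23, D=540): 1 row → B = D61 ✓
(A=37, D=533): 1 row → B = D18 ✓
(A=24, D=540): 1 row → B = D77 ✓
(A=29, D=538): 2 rows → B = D79, D79 ✓
(A=29, D=524): 1 row → B = D39 ✓
(A=29, D=533): 1 row → B = D61 ✓
Two rows agree on {A, D} but differ on B, so {A, D} → B does not hold.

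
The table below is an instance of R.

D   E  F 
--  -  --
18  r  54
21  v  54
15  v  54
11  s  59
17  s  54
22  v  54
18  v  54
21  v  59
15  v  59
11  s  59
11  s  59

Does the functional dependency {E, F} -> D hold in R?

(E=r, F=54): 1 row → D = 18 ✓
(E=v, F=54): 4 rows → D takes values {21, 15, 22, 18} — violation
(E=s, F=59): 3 rows → D = 11, 11, 11 ✓
(E=s, F=54): 1 row → D = 17 ✓
(E=v, F=59): 2 rows → D takes values {21, 15} — violation
Two rows agree on {E, F} but differ on D, so {E, F} -> D does not hold.

No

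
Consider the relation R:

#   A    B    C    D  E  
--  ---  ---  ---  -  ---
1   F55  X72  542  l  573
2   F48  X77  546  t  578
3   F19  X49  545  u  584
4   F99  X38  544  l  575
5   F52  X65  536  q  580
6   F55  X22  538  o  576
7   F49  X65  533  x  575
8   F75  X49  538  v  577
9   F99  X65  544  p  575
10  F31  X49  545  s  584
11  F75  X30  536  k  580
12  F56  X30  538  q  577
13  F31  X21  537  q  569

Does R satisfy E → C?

No

E=573: row 1 → C = 542 ✓
E=578: row 2 → C = 546 ✓
E=584: rows 3, 10 → C = 545, 545 ✓
E=575: rows 4, 7, 9 → C takes values {544, 533} — violation
E=580: rows 5, 11 → C = 536, 536 ✓
E=576: row 6 → C = 538 ✓
E=577: rows 8, 12 → C = 538, 538 ✓
E=569: row 13 → C = 537 ✓
Two rows agree on E but differ on C, so E → C does not hold.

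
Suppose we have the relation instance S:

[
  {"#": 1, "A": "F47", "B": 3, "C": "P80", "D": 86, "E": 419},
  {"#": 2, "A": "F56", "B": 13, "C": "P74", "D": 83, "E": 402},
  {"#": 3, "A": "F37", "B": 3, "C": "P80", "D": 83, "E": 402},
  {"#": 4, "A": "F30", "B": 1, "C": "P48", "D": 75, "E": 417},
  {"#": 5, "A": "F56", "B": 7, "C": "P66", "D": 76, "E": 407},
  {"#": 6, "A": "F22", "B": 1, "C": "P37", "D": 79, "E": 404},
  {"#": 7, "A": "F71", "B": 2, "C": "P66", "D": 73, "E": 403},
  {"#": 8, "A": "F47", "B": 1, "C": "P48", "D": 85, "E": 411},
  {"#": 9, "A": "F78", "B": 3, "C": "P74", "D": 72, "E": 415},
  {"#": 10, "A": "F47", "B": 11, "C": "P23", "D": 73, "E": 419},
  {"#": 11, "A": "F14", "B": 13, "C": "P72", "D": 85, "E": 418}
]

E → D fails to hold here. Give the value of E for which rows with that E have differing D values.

E=419: rows 1, 10 → D takes values {86, 73} — violation
E=402: rows 2, 3 → D = 83, 83 ✓
E=417: row 4 → D = 75 ✓
E=407: row 5 → D = 76 ✓
E=404: row 6 → D = 79 ✓
E=403: row 7 → D = 73 ✓
E=411: row 8 → D = 85 ✓
E=415: row 9 → D = 72 ✓
E=418: row 11 → D = 85 ✓
The only E value with inconsistent D is E=419.

419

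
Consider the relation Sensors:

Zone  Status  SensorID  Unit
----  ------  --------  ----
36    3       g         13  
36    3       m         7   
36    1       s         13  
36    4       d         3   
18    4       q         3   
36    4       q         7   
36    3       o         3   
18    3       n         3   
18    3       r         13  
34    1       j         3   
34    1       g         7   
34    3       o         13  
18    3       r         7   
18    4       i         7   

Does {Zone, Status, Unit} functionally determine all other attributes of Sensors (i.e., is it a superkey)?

Yes

All 14 rows have distinct {Zone, Status, Unit} values, so {Zone, Status, Unit} → (all attributes) holds and {Zone, Status, Unit} is a superkey.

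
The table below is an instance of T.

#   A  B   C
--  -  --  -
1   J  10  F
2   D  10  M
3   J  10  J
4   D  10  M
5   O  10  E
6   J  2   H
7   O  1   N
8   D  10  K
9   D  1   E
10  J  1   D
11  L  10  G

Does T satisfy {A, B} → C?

No

(A=J, B=10): rows 1, 3 → C takes values {F, J} — violation
(A=D, B=10): rows 2, 4, 8 → C takes values {M, K} — violation
(A=O, B=10): row 5 → C = E ✓
(A=J, B=2): row 6 → C = H ✓
(A=O, B=1): row 7 → C = N ✓
(A=D, B=1): row 9 → C = E ✓
(A=J, B=1): row 10 → C = D ✓
(A=L, B=10): row 11 → C = G ✓
Two rows agree on {A, B} but differ on C, so {A, B} → C does not hold.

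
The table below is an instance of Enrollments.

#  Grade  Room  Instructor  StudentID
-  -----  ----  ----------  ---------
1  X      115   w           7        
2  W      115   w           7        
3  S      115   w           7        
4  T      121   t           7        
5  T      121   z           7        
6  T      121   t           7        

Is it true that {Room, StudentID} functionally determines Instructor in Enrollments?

No

(Room=115, StudentID=7): rows 1, 2, 3 → Instructor = w, w, w ✓
(Room=121, StudentID=7): rows 4, 5, 6 → Instructor takes values {t, z} — violation
Two rows agree on {Room, StudentID} but differ on Instructor, so {Room, StudentID} → Instructor does not hold.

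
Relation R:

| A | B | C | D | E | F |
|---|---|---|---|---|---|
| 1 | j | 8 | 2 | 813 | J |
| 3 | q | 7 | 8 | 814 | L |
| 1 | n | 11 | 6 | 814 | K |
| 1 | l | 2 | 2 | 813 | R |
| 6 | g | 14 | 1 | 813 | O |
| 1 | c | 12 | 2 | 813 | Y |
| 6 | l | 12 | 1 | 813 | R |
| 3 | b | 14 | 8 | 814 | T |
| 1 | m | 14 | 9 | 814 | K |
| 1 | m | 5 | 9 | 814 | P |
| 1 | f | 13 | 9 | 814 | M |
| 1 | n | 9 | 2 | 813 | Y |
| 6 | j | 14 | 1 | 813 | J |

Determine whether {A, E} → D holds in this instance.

No

(A=1, E=813): 4 rows → D = 2, 2, 2, 2 ✓
(A=3, E=814): 2 rows → D = 8, 8 ✓
(A=1, E=814): 4 rows → D takes values {6, 9} — violation
(A=6, E=813): 3 rows → D = 1, 1, 1 ✓
Two rows agree on {A, E} but differ on D, so {A, E} → D does not hold.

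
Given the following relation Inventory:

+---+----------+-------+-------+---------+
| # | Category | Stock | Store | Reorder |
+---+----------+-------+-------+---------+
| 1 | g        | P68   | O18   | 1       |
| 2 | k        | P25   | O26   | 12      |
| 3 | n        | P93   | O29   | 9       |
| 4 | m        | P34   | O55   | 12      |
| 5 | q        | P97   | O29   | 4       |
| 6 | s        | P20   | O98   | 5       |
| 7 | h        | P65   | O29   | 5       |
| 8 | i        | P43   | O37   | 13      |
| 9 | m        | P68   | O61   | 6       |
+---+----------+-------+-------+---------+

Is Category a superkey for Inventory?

Rows 4 and 9 have the same Category value Category=m but are distinct tuples, so Category does not determine every attribute — not a superkey.

No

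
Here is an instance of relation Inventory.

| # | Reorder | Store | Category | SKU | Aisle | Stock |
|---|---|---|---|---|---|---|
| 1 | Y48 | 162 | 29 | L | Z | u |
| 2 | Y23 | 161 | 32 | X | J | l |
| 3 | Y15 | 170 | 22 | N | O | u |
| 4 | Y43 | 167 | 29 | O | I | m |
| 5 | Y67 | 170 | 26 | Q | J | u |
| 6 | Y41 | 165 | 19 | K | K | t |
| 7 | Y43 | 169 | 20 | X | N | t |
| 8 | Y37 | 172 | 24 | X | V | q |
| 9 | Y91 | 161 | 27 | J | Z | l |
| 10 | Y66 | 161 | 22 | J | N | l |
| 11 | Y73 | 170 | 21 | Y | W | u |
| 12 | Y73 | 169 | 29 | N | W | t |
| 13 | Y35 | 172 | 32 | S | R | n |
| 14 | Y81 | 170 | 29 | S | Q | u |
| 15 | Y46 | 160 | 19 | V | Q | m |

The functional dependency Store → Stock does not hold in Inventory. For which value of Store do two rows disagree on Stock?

Store=162: row 1 → Stock = u ✓
Store=161: rows 2, 9, 10 → Stock = l, l, l ✓
Store=170: rows 3, 5, 11, 14 → Stock = u, u, u, u ✓
Store=167: row 4 → Stock = m ✓
Store=165: row 6 → Stock = t ✓
Store=169: rows 7, 12 → Stock = t, t ✓
Store=172: rows 8, 13 → Stock takes values {q, n} — violation
Store=160: row 15 → Stock = m ✓
The only Store value with inconsistent Stock is Store=172.

172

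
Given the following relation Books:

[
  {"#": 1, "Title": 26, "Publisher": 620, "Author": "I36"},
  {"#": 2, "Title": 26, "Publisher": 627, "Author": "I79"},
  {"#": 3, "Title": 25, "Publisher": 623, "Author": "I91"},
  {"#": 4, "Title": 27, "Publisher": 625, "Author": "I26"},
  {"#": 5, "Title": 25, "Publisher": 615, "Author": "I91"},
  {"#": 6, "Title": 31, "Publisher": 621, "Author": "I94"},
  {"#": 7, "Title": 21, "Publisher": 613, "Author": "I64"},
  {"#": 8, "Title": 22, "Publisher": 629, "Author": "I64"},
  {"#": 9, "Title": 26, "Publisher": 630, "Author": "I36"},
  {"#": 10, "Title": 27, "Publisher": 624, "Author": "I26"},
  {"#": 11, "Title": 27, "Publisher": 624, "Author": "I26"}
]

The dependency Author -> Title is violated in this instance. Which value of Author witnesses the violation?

I64

Author=I36: rows 1, 9 → Title = 26, 26 ✓
Author=I79: row 2 → Title = 26 ✓
Author=I91: rows 3, 5 → Title = 25, 25 ✓
Author=I26: rows 4, 10, 11 → Title = 27, 27, 27 ✓
Author=I94: row 6 → Title = 31 ✓
Author=I64: rows 7, 8 → Title takes values {21, 22} — violation
The only Author value with inconsistent Title is Author=I64.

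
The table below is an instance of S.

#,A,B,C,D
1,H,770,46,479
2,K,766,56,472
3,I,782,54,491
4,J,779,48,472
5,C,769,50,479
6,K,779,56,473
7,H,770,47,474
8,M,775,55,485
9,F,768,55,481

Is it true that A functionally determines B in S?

No

A=H: rows 1, 7 → B = 770, 770 ✓
A=K: rows 2, 6 → B takes values {766, 779} — violation
A=I: row 3 → B = 782 ✓
A=J: row 4 → B = 779 ✓
A=C: row 5 → B = 769 ✓
A=M: row 8 → B = 775 ✓
A=F: row 9 → B = 768 ✓
Two rows agree on A but differ on B, so A → B does not hold.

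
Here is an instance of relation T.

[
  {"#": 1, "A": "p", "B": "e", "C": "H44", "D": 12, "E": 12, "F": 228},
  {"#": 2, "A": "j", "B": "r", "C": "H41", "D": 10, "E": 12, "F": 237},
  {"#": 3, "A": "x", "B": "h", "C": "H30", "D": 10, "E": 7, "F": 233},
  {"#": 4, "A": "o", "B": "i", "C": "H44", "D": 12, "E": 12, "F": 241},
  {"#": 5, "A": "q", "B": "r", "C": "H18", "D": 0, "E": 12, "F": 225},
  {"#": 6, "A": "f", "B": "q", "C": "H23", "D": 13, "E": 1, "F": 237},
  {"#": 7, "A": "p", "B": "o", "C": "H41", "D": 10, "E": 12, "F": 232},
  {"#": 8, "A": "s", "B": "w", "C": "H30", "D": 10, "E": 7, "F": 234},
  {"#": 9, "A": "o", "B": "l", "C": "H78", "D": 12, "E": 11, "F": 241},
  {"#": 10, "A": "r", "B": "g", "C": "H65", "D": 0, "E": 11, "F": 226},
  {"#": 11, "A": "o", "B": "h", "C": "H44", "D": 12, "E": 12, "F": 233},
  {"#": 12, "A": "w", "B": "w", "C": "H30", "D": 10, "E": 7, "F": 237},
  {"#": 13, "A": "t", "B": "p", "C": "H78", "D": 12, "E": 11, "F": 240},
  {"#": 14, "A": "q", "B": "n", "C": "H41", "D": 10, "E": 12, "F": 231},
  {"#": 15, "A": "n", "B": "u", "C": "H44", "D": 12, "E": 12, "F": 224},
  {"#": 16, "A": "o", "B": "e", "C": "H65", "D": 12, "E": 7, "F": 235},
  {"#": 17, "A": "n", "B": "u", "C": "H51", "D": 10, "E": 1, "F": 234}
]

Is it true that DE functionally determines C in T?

(D=12, E=12): rows 1, 4, 11, 15 → C = H44, H44, H44, H44 ✓
(D=10, E=12): rows 2, 7, 14 → C = H41, H41, H41 ✓
(D=10, E=7): rows 3, 8, 12 → C = H30, H30, H30 ✓
(D=0, E=12): row 5 → C = H18 ✓
(D=13, E=1): row 6 → C = H23 ✓
(D=12, E=11): rows 9, 13 → C = H78, H78 ✓
(D=0, E=11): row 10 → C = H65 ✓
(D=12, E=7): row 16 → C = H65 ✓
(D=10, E=1): row 17 → C = H51 ✓
Every DE value is associated with a single C value, so DE → C holds.

Yes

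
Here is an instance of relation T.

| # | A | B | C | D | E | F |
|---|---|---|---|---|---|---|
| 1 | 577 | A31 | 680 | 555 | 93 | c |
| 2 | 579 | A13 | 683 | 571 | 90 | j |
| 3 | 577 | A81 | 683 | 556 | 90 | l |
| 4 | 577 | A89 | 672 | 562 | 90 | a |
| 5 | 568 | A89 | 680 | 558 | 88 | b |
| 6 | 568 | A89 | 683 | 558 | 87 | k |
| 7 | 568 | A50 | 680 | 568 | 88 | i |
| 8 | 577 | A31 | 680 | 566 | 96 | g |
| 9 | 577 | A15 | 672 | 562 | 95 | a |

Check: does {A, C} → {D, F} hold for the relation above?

(A=577, C=680): rows 1, 8 → {D,F} takes values {(555, c), (566, g)} — violation
(A=579, C=683): row 2 → {D,F} = (571, j) ✓
(A=577, C=683): row 3 → {D,F} = (556, l) ✓
(A=577, C=672): rows 4, 9 → {D,F} = (562, a), (562, a) ✓
(A=568, C=680): rows 5, 7 → {D,F} takes values {(558, b), (568, i)} — violation
(A=568, C=683): row 6 → {D,F} = (558, k) ✓
Two rows agree on {A, C} but differ on {D, F}, so {A, C} → {D, F} does not hold.

No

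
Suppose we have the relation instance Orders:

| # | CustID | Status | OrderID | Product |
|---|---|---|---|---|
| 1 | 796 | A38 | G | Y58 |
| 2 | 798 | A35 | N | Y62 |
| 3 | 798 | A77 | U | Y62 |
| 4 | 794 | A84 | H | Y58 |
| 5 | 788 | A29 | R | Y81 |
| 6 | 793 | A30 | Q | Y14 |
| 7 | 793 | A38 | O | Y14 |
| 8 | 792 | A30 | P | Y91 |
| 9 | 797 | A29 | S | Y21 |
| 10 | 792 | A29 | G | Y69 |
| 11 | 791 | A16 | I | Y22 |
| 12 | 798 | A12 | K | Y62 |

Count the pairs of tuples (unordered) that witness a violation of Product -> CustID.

Product=Y58: violating pairs (1,4) — 1 pair.
Product=Y62: all 3 rows agree on CustID — 0 pairs.
Product=Y14: all 2 rows agree on CustID — 0 pairs.

1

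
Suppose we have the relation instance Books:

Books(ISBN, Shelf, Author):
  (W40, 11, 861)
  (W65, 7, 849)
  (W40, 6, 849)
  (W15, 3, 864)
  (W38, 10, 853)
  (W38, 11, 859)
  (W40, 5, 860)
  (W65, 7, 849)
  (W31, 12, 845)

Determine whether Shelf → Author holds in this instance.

Shelf=11: 2 rows → Author takes values {861, 859} — violation
Shelf=7: 2 rows → Author = 849, 849 ✓
Shelf=6: 1 row → Author = 849 ✓
Shelf=3: 1 row → Author = 864 ✓
Shelf=10: 1 row → Author = 853 ✓
Shelf=5: 1 row → Author = 860 ✓
Shelf=12: 1 row → Author = 845 ✓
Two rows agree on Shelf but differ on Author, so Shelf → Author does not hold.

No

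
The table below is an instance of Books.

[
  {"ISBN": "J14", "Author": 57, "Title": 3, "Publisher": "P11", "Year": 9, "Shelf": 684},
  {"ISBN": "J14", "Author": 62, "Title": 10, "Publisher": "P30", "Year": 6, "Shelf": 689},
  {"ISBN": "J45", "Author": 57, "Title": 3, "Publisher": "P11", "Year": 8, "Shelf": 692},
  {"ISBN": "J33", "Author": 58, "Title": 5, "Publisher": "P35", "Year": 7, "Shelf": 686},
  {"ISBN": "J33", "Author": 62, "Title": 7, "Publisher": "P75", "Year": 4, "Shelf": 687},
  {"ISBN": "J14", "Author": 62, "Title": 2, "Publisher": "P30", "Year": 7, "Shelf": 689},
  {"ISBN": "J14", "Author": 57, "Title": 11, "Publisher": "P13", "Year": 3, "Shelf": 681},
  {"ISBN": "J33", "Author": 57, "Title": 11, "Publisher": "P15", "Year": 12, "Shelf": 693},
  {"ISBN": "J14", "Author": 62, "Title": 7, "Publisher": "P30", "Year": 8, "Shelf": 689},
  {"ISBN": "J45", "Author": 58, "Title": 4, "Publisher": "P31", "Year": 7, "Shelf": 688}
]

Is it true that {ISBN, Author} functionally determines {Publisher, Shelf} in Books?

No

(ISBN=J14, Author=57): 2 rows → {Publisher,Shelf} takes values {(P11, 684), (P13, 681)} — violation
(ISBN=J14, Author=62): 3 rows → {Publisher,Shelf} = (P30, 689), (P30, 689), (P30, 689) ✓
(ISBN=J45, Author=57): 1 row → {Publisher,Shelf} = (P11, 692) ✓
(ISBN=J33, Author=58): 1 row → {Publisher,Shelf} = (P35, 686) ✓
(ISBN=J33, Author=62): 1 row → {Publisher,Shelf} = (P75, 687) ✓
(ISBN=J33, Author=57): 1 row → {Publisher,Shelf} = (P15, 693) ✓
(ISBN=J45, Author=58): 1 row → {Publisher,Shelf} = (P31, 688) ✓
Two rows agree on {ISBN, Author} but differ on {Publisher, Shelf}, so {ISBN, Author} -> {Publisher, Shelf} does not hold.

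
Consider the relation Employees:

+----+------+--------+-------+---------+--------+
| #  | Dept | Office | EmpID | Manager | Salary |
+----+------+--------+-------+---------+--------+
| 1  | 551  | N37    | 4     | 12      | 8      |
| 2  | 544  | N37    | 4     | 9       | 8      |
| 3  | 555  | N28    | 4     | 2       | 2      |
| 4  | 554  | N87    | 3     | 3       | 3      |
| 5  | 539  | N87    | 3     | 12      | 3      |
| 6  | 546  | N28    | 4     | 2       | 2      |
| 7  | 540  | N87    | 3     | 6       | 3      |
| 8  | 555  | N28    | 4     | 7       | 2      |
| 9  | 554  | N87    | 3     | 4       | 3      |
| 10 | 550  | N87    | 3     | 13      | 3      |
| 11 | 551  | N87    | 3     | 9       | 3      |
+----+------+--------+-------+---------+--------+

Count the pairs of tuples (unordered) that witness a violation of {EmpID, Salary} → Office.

(EmpID=4, Salary=8): all 2 rows agree on Office — 0 pairs.
(EmpID=4, Salary=2): all 3 rows agree on Office — 0 pairs.
(EmpID=3, Salary=3): all 6 rows agree on Office — 0 pairs.

0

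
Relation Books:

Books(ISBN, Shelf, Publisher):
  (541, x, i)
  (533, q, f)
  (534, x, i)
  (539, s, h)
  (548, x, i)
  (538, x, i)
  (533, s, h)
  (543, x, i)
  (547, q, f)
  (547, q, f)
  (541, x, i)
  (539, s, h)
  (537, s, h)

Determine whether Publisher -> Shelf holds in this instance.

Yes

Publisher=i: 6 rows → Shelf = x, x, x, x, x, x ✓
Publisher=f: 3 rows → Shelf = q, q, q ✓
Publisher=h: 4 rows → Shelf = s, s, s, s ✓
Every Publisher value is associated with a single Shelf value, so Publisher -> Shelf holds.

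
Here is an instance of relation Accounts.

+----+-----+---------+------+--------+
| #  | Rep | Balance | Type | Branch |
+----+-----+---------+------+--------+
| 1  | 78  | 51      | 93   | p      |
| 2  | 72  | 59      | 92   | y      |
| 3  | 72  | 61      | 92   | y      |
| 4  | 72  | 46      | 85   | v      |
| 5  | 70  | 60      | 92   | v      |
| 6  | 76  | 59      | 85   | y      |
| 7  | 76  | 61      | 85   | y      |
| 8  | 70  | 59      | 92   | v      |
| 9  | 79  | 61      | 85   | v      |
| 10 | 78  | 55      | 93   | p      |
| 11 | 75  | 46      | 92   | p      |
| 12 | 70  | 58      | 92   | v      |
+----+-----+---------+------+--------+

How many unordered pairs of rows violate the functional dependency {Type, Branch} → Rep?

1

(Type=93, Branch=p): all 2 rows agree on Rep — 0 pairs.
(Type=92, Branch=y): all 2 rows agree on Rep — 0 pairs.
(Type=85, Branch=v): violating pairs (4,9) — 1 pair.
(Type=92, Branch=v): all 3 rows agree on Rep — 0 pairs.
(Type=85, Branch=y): all 2 rows agree on Rep — 0 pairs.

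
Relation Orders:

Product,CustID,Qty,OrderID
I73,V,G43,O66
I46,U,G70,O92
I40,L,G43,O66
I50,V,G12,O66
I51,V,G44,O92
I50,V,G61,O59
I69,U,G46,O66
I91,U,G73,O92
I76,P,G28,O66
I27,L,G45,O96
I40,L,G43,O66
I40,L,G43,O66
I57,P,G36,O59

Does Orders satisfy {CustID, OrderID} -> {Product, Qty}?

No

(CustID=V, OrderID=O66): 2 rows → {Product,Qty} takes values {(I73, G43), (I50, G12)} — violation
(CustID=U, OrderID=O92): 2 rows → {Product,Qty} takes values {(I46, G70), (I91, G73)} — violation
(CustID=L, OrderID=O66): 3 rows → {Product,Qty} = (I40, G43), (I40, G43), (I40, G43) ✓
(CustID=V, OrderID=O92): 1 row → {Product,Qty} = (I51, G44) ✓
(CustID=V, OrderID=O59): 1 row → {Product,Qty} = (I50, G61) ✓
(CustID=U, OrderID=O66): 1 row → {Product,Qty} = (I69, G46) ✓
(CustID=P, OrderID=O66): 1 row → {Product,Qty} = (I76, G28) ✓
(CustID=L, OrderID=O96): 1 row → {Product,Qty} = (I27, G45) ✓
(CustID=P, OrderID=O59): 1 row → {Product,Qty} = (I57, G36) ✓
Two rows agree on {CustID, OrderID} but differ on {Product, Qty}, so {CustID, OrderID} -> {Product, Qty} does not hold.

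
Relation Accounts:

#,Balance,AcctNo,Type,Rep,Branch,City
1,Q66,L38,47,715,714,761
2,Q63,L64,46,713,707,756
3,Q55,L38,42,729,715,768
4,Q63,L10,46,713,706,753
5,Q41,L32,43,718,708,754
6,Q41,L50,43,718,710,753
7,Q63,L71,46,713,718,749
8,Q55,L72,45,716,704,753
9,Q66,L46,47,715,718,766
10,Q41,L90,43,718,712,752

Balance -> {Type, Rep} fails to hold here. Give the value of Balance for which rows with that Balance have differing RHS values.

Q55

Balance=Q66: rows 1, 9 → {Type,Rep} = (47, 715), (47, 715) ✓
Balance=Q63: rows 2, 4, 7 → {Type,Rep} = (46, 713), (46, 713), (46, 713) ✓
Balance=Q55: rows 3, 8 → {Type,Rep} takes values {(42, 729), (45, 716)} — violation
Balance=Q41: rows 5, 6, 10 → {Type,Rep} = (43, 718), (43, 718), (43, 718) ✓
The only Balance value with inconsistent RHS is Balance=Q55.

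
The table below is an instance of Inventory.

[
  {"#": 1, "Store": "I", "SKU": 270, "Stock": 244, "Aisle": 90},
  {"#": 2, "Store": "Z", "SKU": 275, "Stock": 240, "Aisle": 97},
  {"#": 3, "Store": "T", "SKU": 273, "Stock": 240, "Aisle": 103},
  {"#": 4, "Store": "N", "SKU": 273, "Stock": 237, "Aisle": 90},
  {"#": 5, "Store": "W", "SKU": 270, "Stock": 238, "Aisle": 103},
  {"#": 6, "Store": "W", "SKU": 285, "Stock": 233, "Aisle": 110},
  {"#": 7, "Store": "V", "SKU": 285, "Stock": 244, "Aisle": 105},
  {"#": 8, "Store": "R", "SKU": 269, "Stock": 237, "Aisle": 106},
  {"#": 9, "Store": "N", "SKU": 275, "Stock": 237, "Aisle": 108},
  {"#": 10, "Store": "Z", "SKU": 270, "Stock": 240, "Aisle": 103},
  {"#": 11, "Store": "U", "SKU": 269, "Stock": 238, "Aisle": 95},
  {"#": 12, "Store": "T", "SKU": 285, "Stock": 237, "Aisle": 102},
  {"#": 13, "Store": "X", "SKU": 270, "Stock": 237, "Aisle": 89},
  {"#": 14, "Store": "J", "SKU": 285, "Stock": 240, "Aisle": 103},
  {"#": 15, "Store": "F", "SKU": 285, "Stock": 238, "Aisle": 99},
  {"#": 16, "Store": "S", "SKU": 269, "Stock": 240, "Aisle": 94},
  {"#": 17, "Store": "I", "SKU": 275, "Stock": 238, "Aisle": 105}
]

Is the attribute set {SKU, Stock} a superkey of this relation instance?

Yes

All 17 rows have distinct {SKU, Stock} values, so {SKU, Stock} → (all attributes) holds and {SKU, Stock} is a superkey.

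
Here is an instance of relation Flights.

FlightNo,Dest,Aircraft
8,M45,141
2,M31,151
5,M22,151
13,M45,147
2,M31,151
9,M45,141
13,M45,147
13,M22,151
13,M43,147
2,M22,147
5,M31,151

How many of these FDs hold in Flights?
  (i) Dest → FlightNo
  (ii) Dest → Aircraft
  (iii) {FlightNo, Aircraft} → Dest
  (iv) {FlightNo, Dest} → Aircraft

1

(i) Dest → FlightNo: Dest=M45: 4 rows → FlightNo takes values {8, 13, 9} — violation; Dest=M31: 3 rows → FlightNo takes values {2, 5} — violation; Dest=M22: 3 rows → FlightNo takes values {5, 13, 2} — violation — fails.
(ii) Dest → Aircraft: Dest=M45: 4 rows → Aircraft takes values {141, 147} — violation; Dest=M22: 3 rows → Aircraft takes values {151, 147} — violation — fails.
(iii) {FlightNo, Aircraft} → Dest: (FlightNo=5, Aircraft=151): 2 rows → Dest takes values {M22, M31} — violation; (FlightNo=13, Aircraft=147): 3 rows → Dest takes values {M45, M43} — violation — fails.
(iv) {FlightNo, Dest} → Aircraft: every LHS value maps to a single RHS value — holds.
1 of the 4 dependencies holds.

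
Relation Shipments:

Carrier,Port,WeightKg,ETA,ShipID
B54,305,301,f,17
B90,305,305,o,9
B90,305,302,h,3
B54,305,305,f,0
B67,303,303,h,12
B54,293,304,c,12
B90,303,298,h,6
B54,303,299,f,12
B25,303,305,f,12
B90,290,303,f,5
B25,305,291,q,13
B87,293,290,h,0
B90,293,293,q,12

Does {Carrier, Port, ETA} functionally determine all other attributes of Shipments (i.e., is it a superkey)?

No

Two distinct rows share (Carrier=B54, Port=305, ETA=f), so {Carrier, Port, ETA} does not determine every attribute — not a superkey.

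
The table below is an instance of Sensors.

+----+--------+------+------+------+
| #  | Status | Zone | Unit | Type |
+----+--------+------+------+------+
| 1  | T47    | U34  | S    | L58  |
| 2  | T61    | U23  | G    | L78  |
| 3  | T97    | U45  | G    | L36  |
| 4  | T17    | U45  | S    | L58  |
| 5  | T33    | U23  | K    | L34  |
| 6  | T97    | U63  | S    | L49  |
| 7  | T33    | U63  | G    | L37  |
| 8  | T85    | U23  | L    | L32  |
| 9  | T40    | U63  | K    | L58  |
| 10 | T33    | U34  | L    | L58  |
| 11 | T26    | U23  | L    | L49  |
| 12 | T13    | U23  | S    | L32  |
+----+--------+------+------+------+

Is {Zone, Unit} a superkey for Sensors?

No

Rows 8 and 11 have the same {Zone, Unit} value (Zone=U23, Unit=L) but are distinct tuples, so {Zone, Unit} does not determine every attribute — not a superkey.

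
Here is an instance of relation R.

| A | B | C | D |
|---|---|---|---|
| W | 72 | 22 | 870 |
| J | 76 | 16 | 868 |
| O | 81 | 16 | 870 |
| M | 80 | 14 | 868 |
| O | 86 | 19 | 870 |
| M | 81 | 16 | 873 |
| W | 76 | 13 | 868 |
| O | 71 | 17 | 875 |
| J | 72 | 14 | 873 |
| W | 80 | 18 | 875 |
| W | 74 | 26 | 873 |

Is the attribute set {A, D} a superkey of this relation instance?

Two distinct rows share (A=O, D=870), so {A, D} does not determine every attribute — not a superkey.

No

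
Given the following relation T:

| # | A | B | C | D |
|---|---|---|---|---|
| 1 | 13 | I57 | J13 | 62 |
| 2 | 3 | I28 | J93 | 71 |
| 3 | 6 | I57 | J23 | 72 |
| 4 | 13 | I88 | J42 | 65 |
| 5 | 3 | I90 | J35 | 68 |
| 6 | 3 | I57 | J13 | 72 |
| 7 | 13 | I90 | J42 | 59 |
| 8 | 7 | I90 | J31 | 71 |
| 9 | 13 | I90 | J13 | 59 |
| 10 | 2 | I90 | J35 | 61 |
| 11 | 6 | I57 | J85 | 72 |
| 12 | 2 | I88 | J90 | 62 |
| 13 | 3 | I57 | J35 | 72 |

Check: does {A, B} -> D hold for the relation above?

Yes

(A=13, B=I57): row 1 → D = 62 ✓
(A=3, B=I28): row 2 → D = 71 ✓
(A=6, B=I57): rows 3, 11 → D = 72, 72 ✓
(A=13, B=I88): row 4 → D = 65 ✓
(A=3, B=I90): row 5 → D = 68 ✓
(A=3, B=I57): rows 6, 13 → D = 72, 72 ✓
(A=13, B=I90): rows 7, 9 → D = 59, 59 ✓
(A=7, B=I90): row 8 → D = 71 ✓
(A=2, B=I90): row 10 → D = 61 ✓
(A=2, B=I88): row 12 → D = 62 ✓
Every {A, B} value is associated with a single D value, so {A, B} -> D holds.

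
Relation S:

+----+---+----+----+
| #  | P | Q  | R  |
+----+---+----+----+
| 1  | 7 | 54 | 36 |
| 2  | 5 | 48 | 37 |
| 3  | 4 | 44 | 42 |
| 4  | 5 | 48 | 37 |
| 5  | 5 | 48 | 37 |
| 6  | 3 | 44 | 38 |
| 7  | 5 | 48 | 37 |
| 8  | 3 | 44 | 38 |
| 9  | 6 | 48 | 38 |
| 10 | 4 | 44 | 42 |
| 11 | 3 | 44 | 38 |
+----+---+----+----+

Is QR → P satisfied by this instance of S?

Yes

(Q=54, R=36): row 1 → P = 7 ✓
(Q=48, R=37): rows 2, 4, 5, 7 → P = 5, 5, 5, 5 ✓
(Q=44, R=42): rows 3, 10 → P = 4, 4 ✓
(Q=44, R=38): rows 6, 8, 11 → P = 3, 3, 3 ✓
(Q=48, R=38): row 9 → P = 6 ✓
Every QR value is associated with a single P value, so QR → P holds.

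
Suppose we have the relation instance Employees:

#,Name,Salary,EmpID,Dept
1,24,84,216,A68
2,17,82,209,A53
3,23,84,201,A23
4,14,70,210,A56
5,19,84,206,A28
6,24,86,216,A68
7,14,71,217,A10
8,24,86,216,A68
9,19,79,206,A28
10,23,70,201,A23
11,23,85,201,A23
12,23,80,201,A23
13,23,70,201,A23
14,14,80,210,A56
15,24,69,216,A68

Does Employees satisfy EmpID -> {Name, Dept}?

EmpID=216: rows 1, 6, 8, 15 → {Name,Dept} = (24, A68), (24, A68), (24, A68), (24, A68) ✓
EmpID=209: row 2 → {Name,Dept} = (17, A53) ✓
EmpID=201: rows 3, 10, 11, 12, 13 → {Name,Dept} = (23, A23), (23, A23), (23, A23), (23, A23), (23, A23) ✓
EmpID=210: rows 4, 14 → {Name,Dept} = (14, A56), (14, A56) ✓
EmpID=206: rows 5, 9 → {Name,Dept} = (19, A28), (19, A28) ✓
EmpID=217: row 7 → {Name,Dept} = (14, A10) ✓
Every EmpID value is associated with a single {Name, Dept} value, so EmpID -> {Name, Dept} holds.

Yes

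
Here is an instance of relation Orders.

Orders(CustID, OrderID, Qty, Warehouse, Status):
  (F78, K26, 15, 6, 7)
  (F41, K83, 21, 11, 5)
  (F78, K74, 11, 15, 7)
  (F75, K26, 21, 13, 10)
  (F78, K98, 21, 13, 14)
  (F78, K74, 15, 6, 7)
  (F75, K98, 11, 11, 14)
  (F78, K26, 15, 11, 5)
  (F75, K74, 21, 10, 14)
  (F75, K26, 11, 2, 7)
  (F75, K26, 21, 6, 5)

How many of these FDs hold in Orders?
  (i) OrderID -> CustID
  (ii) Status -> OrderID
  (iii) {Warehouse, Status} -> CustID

0

(i) OrderID -> CustID: OrderID=K26: 5 rows → CustID takes values {F78, F75} — violation; OrderID=K74: 3 rows → CustID takes values {F78, F75} — violation; OrderID=K98: 2 rows → CustID takes values {F78, F75} — violation — fails.
(ii) Status -> OrderID: Status=7: 4 rows → OrderID takes values {K26, K74} — violation; Status=5: 3 rows → OrderID takes values {K83, K26} — violation; Status=14: 3 rows → OrderID takes values {K98, K74} — violation — fails.
(iii) {Warehouse, Status} -> CustID: (Warehouse=11, Status=5): 2 rows → CustID takes values {F41, F78} — violation — fails.
None of the 3 dependencies hold.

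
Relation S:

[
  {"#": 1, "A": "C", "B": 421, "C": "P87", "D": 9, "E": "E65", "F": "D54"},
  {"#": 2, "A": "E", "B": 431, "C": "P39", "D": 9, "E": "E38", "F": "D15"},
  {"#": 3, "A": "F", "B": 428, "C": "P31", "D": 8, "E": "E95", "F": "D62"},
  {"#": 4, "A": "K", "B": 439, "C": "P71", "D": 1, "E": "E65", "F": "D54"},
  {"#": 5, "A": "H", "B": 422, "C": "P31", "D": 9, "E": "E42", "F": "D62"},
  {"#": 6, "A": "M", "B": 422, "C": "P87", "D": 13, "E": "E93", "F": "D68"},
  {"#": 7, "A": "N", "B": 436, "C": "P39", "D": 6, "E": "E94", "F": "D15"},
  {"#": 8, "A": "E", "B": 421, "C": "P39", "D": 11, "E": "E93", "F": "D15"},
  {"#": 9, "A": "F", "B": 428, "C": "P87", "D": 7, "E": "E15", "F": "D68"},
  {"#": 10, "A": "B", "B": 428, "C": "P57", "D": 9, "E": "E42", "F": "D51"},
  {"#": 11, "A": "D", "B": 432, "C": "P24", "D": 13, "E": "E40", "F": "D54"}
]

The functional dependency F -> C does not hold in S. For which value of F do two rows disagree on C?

F=D54: rows 1, 4, 11 → C takes values {P87, P71, P24} — violation
F=D15: rows 2, 7, 8 → C = P39, P39, P39 ✓
F=D62: rows 3, 5 → C = P31, P31 ✓
F=D68: rows 6, 9 → C = P87, P87 ✓
F=D51: row 10 → C = P57 ✓
The only F value with inconsistent C is F=D54.

D54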